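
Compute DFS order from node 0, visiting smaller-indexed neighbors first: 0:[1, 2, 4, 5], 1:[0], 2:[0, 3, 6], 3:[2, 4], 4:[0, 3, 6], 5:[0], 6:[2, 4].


DFS stack-based: start with [0]
Visit order: [0, 1, 2, 3, 4, 6, 5]


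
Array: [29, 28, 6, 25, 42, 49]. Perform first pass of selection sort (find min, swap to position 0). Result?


After one pass: [6, 28, 29, 25, 42, 49]


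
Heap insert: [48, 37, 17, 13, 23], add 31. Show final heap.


Append 31: [48, 37, 17, 13, 23, 31]
Bubble up: swap idx 5(31) with idx 2(17)
Result: [48, 37, 31, 13, 23, 17]


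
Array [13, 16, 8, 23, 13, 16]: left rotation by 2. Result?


Left rotate by 2: [8, 23, 13, 16, 13, 16]


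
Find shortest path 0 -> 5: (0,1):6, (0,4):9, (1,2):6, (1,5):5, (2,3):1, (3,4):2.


Dijkstra from 0:
Distances: {0: 0, 1: 6, 2: 12, 3: 11, 4: 9, 5: 11}
Shortest distance to 5 = 11, path = [0, 1, 5]


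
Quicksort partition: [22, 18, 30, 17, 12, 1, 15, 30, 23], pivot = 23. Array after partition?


Elements <= 23 go left of pivot.
Result: [22, 18, 17, 12, 1, 15, 23, 30, 30], pivot at index 6


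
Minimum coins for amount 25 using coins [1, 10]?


dp[0]=0; dp[i]=1+min(dp[i-c] for c in coins)
...dp[20]=2, dp[21]=3, dp[22]=4, dp[23]=5, dp[24]=6, dp[25]=7
Minimum coins for 25 = 7


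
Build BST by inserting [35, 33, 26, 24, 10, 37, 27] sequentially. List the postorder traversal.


Root = 35; build tree by BST insertion.
Postorder traversal: [10, 24, 27, 26, 33, 37, 35]


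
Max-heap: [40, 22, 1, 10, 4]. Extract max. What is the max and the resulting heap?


Max = 40
Replace root with last, heapify down
Resulting heap: [22, 10, 1, 4]


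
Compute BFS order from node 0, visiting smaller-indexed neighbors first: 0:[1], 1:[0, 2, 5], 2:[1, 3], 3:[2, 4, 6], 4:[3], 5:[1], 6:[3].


BFS queue: start with [0]
Visit order: [0, 1, 2, 5, 3, 4, 6]


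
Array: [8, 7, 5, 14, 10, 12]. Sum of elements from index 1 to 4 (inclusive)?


Prefix sums: [0, 8, 15, 20, 34, 44, 56]
Sum[1..4] = prefix[5] - prefix[1] = 44 - 8 = 36


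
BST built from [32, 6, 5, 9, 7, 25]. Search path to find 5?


BST root = 32
Search for 5: compare at each node
Path: [32, 6, 5]


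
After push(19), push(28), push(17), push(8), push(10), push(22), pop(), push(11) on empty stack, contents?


push(19) -> [19]
push(28) -> [19, 28]
push(17) -> [19, 28, 17]
push(8) -> [19, 28, 17, 8]
push(10) -> [19, 28, 17, 8, 10]
push(22) -> [19, 28, 17, 8, 10, 22]
pop() returns 22 -> [19, 28, 17, 8, 10]
push(11) -> [19, 28, 17, 8, 10, 11]
Final stack (bottom to top): [19, 28, 17, 8, 10, 11]


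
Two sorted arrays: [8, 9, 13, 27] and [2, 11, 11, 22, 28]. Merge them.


Compare heads, take smaller each step.
Merged: [2, 8, 9, 11, 11, 13, 22, 27, 28]


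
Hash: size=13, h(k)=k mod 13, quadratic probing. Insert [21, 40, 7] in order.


Insertions: 21->slot 8; 40->slot 1; 7->slot 7
Table: [None, 40, None, None, None, None, None, 7, 21, None, None, None, None]


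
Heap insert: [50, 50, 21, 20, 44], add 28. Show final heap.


Append 28: [50, 50, 21, 20, 44, 28]
Bubble up: swap idx 5(28) with idx 2(21)
Result: [50, 50, 28, 20, 44, 21]


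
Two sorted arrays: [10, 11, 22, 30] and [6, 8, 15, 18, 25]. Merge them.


Compare heads, take smaller each step.
Merged: [6, 8, 10, 11, 15, 18, 22, 25, 30]


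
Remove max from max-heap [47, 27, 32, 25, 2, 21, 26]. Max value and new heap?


Max = 47
Replace root with last, heapify down
Resulting heap: [32, 27, 26, 25, 2, 21]


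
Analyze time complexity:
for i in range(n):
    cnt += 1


Per nesting level: O(n) = O(n)
Complexity: O(n)


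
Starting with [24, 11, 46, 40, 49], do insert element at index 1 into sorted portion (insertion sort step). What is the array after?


After one pass: [11, 24, 46, 40, 49]


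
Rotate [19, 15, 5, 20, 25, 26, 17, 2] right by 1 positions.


Right rotate by 1: [2, 19, 15, 5, 20, 25, 26, 17]


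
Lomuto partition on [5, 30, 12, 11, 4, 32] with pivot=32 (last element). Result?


Elements <= 32 go left of pivot.
Result: [5, 30, 12, 11, 4, 32], pivot at index 5


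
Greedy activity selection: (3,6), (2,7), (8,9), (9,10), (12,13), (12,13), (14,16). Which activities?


Greedy: pick earliest-ending, then skip overlaps.
Selected (5 activities): [(3, 6), (8, 9), (9, 10), (12, 13), (14, 16)]


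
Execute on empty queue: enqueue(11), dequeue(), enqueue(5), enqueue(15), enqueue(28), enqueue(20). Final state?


enqueue(11) -> [11]
dequeue() returns 11 -> []
enqueue(5) -> [5]
enqueue(15) -> [5, 15]
enqueue(28) -> [5, 15, 28]
enqueue(20) -> [5, 15, 28, 20]
Final queue (front to back): [5, 15, 28, 20]


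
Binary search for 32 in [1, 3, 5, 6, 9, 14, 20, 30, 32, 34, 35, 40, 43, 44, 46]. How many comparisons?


Search for 32:
[0,14] mid=7 arr[7]=30
[8,14] mid=11 arr[11]=40
[8,10] mid=9 arr[9]=34
[8,8] mid=8 arr[8]=32
Total: 4 comparisons


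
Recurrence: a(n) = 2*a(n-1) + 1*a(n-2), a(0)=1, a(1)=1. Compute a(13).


Build bottom-up:
...a(11)=8119, a(12)=19601, a(13)=2*19601+1*8119=47321


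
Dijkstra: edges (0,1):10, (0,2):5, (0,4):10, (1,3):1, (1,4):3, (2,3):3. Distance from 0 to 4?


Dijkstra from 0:
Distances: {0: 0, 1: 9, 2: 5, 3: 8, 4: 10}
Shortest distance to 4 = 10, path = [0, 4]


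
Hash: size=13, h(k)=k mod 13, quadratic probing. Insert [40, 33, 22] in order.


Insertions: 40->slot 1; 33->slot 7; 22->slot 9
Table: [None, 40, None, None, None, None, None, 33, None, 22, None, None, None]


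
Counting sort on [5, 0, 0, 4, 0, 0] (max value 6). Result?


Count array: [4, 0, 0, 0, 1, 1, 0]
Reconstruct: [0, 0, 0, 0, 4, 5]


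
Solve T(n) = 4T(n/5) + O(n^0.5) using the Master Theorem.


a=4, b=5, c=0.5. log_5(4)=0.861 > c=0.5. Case 1: O(n^log_b(a)) = O(n^0.861)
Complexity: O(n^0.861)


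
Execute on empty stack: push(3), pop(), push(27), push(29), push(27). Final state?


push(3) -> [3]
pop() returns 3 -> []
push(27) -> [27]
push(29) -> [27, 29]
push(27) -> [27, 29, 27]
Final stack (bottom to top): [27, 29, 27]


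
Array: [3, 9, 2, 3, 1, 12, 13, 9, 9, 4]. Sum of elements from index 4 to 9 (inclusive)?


Prefix sums: [0, 3, 12, 14, 17, 18, 30, 43, 52, 61, 65]
Sum[4..9] = prefix[10] - prefix[4] = 65 - 17 = 48


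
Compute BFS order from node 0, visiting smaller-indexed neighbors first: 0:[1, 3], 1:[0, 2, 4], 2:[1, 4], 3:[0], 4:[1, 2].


BFS queue: start with [0]
Visit order: [0, 1, 3, 2, 4]


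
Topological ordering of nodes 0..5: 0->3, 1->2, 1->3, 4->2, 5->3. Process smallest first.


Kahn's algorithm, process smallest node first
Order: [0, 1, 4, 2, 5, 3]


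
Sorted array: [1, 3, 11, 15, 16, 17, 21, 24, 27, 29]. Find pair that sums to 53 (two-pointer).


Two pointers: lo=0, hi=9
Found pair: (24, 29) summing to 53


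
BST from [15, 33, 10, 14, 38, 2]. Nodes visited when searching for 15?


BST root = 15
Search for 15: compare at each node
Path: [15]


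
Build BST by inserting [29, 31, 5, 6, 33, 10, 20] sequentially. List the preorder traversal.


Root = 29; build tree by BST insertion.
Preorder traversal: [29, 5, 6, 10, 20, 31, 33]


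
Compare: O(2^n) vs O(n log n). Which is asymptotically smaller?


linearithmic grows slower than exponential
O(n log n) is asymptotically smaller; O(2^n) grows faster


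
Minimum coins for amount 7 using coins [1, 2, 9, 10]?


dp[0]=0; dp[i]=1+min(dp[i-c] for c in coins)
...dp[2]=1, dp[3]=2, dp[4]=2, dp[5]=3, dp[6]=3, dp[7]=4
Minimum coins for 7 = 4


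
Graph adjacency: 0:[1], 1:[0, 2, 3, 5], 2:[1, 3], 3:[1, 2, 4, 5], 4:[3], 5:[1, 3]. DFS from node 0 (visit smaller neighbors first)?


DFS stack-based: start with [0]
Visit order: [0, 1, 2, 3, 4, 5]


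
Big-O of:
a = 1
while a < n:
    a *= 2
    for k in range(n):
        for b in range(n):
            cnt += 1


Per nesting level: O(log n) * O(n) * O(n) = O(n^2 log n)
Complexity: O(n^2 log n)


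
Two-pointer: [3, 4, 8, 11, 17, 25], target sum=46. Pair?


Two pointers: lo=0, hi=5
No pair sums to 46


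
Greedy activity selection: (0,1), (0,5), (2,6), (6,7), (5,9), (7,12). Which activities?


Greedy: pick earliest-ending, then skip overlaps.
Selected (4 activities): [(0, 1), (2, 6), (6, 7), (7, 12)]


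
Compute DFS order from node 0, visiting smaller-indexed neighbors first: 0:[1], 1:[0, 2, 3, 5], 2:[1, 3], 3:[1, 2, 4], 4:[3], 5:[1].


DFS stack-based: start with [0]
Visit order: [0, 1, 2, 3, 4, 5]


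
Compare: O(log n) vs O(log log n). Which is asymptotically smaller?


double-logarithmic grows slower than logarithmic
O(log log n) is asymptotically smaller; O(log n) grows faster


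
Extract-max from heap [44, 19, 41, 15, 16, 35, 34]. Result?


Max = 44
Replace root with last, heapify down
Resulting heap: [41, 19, 35, 15, 16, 34]


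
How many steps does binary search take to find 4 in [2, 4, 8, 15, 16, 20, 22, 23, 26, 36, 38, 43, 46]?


Search for 4:
[0,12] mid=6 arr[6]=22
[0,5] mid=2 arr[2]=8
[0,1] mid=0 arr[0]=2
[1,1] mid=1 arr[1]=4
Total: 4 comparisons


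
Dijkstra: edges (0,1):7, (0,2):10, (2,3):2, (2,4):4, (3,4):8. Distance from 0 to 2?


Dijkstra from 0:
Distances: {0: 0, 1: 7, 2: 10, 3: 12, 4: 14}
Shortest distance to 2 = 10, path = [0, 2]


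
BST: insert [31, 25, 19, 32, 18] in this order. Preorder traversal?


Root = 31; build tree by BST insertion.
Preorder traversal: [31, 25, 19, 18, 32]


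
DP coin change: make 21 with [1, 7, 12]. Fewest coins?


dp[0]=0; dp[i]=1+min(dp[i-c] for c in coins)
...dp[16]=4, dp[17]=5, dp[18]=6, dp[19]=2, dp[20]=3, dp[21]=3
Minimum coins for 21 = 3


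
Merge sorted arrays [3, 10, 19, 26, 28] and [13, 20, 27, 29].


Compare heads, take smaller each step.
Merged: [3, 10, 13, 19, 20, 26, 27, 28, 29]


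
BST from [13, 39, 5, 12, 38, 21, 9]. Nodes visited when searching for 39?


BST root = 13
Search for 39: compare at each node
Path: [13, 39]


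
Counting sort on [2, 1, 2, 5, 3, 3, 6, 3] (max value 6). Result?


Count array: [0, 1, 2, 3, 0, 1, 1]
Reconstruct: [1, 2, 2, 3, 3, 3, 5, 6]


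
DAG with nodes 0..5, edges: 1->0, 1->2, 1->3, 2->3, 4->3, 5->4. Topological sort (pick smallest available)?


Kahn's algorithm, process smallest node first
Order: [1, 0, 2, 5, 4, 3]


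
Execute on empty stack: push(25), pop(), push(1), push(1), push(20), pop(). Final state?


push(25) -> [25]
pop() returns 25 -> []
push(1) -> [1]
push(1) -> [1, 1]
push(20) -> [1, 1, 20]
pop() returns 20 -> [1, 1]
Final stack (bottom to top): [1, 1]


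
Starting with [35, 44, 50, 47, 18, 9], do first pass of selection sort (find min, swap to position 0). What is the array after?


After one pass: [9, 44, 50, 47, 18, 35]


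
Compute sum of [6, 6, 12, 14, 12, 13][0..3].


Prefix sums: [0, 6, 12, 24, 38, 50, 63]
Sum[0..3] = prefix[4] - prefix[0] = 38 - 0 = 38


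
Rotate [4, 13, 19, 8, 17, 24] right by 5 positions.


Right rotate by 5: [13, 19, 8, 17, 24, 4]


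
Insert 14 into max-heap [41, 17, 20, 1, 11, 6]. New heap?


Append 14: [41, 17, 20, 1, 11, 6, 14]
Bubble up: no swaps needed
Result: [41, 17, 20, 1, 11, 6, 14]


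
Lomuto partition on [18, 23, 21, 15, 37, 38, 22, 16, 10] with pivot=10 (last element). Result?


Elements <= 10 go left of pivot.
Result: [10, 23, 21, 15, 37, 38, 22, 16, 18], pivot at index 0


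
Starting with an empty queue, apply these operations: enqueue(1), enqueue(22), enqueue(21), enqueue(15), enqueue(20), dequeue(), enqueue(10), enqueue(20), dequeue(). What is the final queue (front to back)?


enqueue(1) -> [1]
enqueue(22) -> [1, 22]
enqueue(21) -> [1, 22, 21]
enqueue(15) -> [1, 22, 21, 15]
enqueue(20) -> [1, 22, 21, 15, 20]
dequeue() returns 1 -> [22, 21, 15, 20]
enqueue(10) -> [22, 21, 15, 20, 10]
enqueue(20) -> [22, 21, 15, 20, 10, 20]
dequeue() returns 22 -> [21, 15, 20, 10, 20]
Final queue (front to back): [21, 15, 20, 10, 20]


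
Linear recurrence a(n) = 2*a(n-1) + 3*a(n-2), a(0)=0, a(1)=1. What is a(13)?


Build bottom-up:
...a(11)=44287, a(12)=132860, a(13)=2*132860+3*44287=398581


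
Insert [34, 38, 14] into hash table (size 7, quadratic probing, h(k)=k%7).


Insertions: 34->slot 6; 38->slot 3; 14->slot 0
Table: [14, None, None, 38, None, None, 34]


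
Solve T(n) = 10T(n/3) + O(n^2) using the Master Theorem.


a=10, b=3, c=2. log_3(10)=2.096 > c=2. Case 1: O(n^log_b(a)) = O(n^2.096)
Complexity: O(n^2.096)


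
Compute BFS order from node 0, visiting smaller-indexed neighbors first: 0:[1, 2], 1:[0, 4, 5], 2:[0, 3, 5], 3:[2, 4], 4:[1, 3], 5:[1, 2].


BFS queue: start with [0]
Visit order: [0, 1, 2, 4, 5, 3]


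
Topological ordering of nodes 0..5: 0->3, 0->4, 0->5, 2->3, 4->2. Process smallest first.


Kahn's algorithm, process smallest node first
Order: [0, 1, 4, 2, 3, 5]


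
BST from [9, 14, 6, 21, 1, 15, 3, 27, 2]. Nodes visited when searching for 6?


BST root = 9
Search for 6: compare at each node
Path: [9, 6]


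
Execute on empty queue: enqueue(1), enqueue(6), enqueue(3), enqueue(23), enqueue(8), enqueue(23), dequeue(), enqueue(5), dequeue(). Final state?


enqueue(1) -> [1]
enqueue(6) -> [1, 6]
enqueue(3) -> [1, 6, 3]
enqueue(23) -> [1, 6, 3, 23]
enqueue(8) -> [1, 6, 3, 23, 8]
enqueue(23) -> [1, 6, 3, 23, 8, 23]
dequeue() returns 1 -> [6, 3, 23, 8, 23]
enqueue(5) -> [6, 3, 23, 8, 23, 5]
dequeue() returns 6 -> [3, 23, 8, 23, 5]
Final queue (front to back): [3, 23, 8, 23, 5]


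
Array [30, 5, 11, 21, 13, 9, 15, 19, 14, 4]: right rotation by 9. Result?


Right rotate by 9: [5, 11, 21, 13, 9, 15, 19, 14, 4, 30]


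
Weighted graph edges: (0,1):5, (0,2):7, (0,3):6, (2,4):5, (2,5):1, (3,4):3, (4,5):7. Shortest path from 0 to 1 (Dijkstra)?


Dijkstra from 0:
Distances: {0: 0, 1: 5, 2: 7, 3: 6, 4: 9, 5: 8}
Shortest distance to 1 = 5, path = [0, 1]


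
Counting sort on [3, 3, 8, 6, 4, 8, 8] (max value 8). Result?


Count array: [0, 0, 0, 2, 1, 0, 1, 0, 3]
Reconstruct: [3, 3, 4, 6, 8, 8, 8]


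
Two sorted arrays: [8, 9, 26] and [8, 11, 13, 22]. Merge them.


Compare heads, take smaller each step.
Merged: [8, 8, 9, 11, 13, 22, 26]


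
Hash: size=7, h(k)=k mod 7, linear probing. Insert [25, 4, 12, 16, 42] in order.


Insertions: 25->slot 4; 4->slot 5; 12->slot 6; 16->slot 2; 42->slot 0
Table: [42, None, 16, None, 25, 4, 12]


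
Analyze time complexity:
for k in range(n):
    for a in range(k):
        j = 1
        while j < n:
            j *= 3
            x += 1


Per nesting level: O(n) * O(n) [triangular over k] * O(log n) = O(n^2 log n)
Complexity: O(n^2 log n)


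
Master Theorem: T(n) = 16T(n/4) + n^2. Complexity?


a=16, b=4, c=2. log_4(16)=2 = c=2. Case 2: O(n^c log n) = O(n^2 log n)
Complexity: O(n^2 log n)


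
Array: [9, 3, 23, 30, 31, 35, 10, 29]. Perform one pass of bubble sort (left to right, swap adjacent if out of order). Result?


After one pass: [3, 9, 23, 30, 31, 10, 29, 35]


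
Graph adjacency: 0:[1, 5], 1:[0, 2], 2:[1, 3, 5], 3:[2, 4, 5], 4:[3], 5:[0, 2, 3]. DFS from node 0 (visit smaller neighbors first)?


DFS stack-based: start with [0]
Visit order: [0, 1, 2, 3, 4, 5]


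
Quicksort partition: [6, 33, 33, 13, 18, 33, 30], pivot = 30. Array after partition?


Elements <= 30 go left of pivot.
Result: [6, 13, 18, 30, 33, 33, 33], pivot at index 3


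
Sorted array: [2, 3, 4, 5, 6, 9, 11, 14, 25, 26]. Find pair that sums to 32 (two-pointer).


Two pointers: lo=0, hi=9
Found pair: (6, 26) summing to 32


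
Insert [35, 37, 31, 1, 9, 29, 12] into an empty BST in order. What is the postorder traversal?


Root = 35; build tree by BST insertion.
Postorder traversal: [12, 29, 9, 1, 31, 37, 35]


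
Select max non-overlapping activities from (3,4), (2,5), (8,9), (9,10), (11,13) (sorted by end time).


Greedy: pick earliest-ending, then skip overlaps.
Selected (4 activities): [(3, 4), (8, 9), (9, 10), (11, 13)]


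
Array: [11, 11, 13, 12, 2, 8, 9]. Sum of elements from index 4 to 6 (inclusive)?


Prefix sums: [0, 11, 22, 35, 47, 49, 57, 66]
Sum[4..6] = prefix[7] - prefix[4] = 66 - 47 = 19


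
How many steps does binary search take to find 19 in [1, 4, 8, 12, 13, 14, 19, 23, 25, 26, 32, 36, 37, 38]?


Search for 19:
[0,13] mid=6 arr[6]=19
Total: 1 comparisons


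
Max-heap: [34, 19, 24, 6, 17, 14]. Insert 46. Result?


Append 46: [34, 19, 24, 6, 17, 14, 46]
Bubble up: swap idx 6(46) with idx 2(24); swap idx 2(46) with idx 0(34)
Result: [46, 19, 34, 6, 17, 14, 24]


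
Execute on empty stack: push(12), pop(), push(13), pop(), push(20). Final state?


push(12) -> [12]
pop() returns 12 -> []
push(13) -> [13]
pop() returns 13 -> []
push(20) -> [20]
Final stack (bottom to top): [20]


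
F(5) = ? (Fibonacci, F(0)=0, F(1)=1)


F(n)=F(n-1)+F(n-2)
...F(3)=2, F(4)=3, F(5)=5


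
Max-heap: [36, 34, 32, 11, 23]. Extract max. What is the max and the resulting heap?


Max = 36
Replace root with last, heapify down
Resulting heap: [34, 23, 32, 11]


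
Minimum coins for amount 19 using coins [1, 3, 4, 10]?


dp[0]=0; dp[i]=1+min(dp[i-c] for c in coins)
...dp[14]=2, dp[15]=3, dp[16]=3, dp[17]=3, dp[18]=3, dp[19]=4
Minimum coins for 19 = 4


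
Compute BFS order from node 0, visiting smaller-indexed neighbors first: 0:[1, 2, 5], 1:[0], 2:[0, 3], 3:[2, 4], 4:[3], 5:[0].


BFS queue: start with [0]
Visit order: [0, 1, 2, 5, 3, 4]


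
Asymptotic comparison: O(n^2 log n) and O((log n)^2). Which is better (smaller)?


polylogarithmic grows slower than n^2 log n
O((log n)^2) is asymptotically smaller; O(n^2 log n) grows faster


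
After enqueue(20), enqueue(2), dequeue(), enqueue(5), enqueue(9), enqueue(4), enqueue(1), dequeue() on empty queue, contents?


enqueue(20) -> [20]
enqueue(2) -> [20, 2]
dequeue() returns 20 -> [2]
enqueue(5) -> [2, 5]
enqueue(9) -> [2, 5, 9]
enqueue(4) -> [2, 5, 9, 4]
enqueue(1) -> [2, 5, 9, 4, 1]
dequeue() returns 2 -> [5, 9, 4, 1]
Final queue (front to back): [5, 9, 4, 1]


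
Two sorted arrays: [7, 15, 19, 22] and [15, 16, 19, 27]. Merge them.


Compare heads, take smaller each step.
Merged: [7, 15, 15, 16, 19, 19, 22, 27]


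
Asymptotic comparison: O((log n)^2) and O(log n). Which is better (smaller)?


logarithmic grows slower than polylogarithmic
O(log n) is asymptotically smaller; O((log n)^2) grows faster


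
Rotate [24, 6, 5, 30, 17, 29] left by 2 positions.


Left rotate by 2: [5, 30, 17, 29, 24, 6]


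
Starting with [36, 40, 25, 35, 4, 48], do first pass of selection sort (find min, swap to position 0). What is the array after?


After one pass: [4, 40, 25, 35, 36, 48]


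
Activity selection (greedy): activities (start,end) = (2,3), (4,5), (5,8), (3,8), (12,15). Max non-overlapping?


Greedy: pick earliest-ending, then skip overlaps.
Selected (4 activities): [(2, 3), (4, 5), (5, 8), (12, 15)]


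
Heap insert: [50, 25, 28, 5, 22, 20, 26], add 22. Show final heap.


Append 22: [50, 25, 28, 5, 22, 20, 26, 22]
Bubble up: swap idx 7(22) with idx 3(5)
Result: [50, 25, 28, 22, 22, 20, 26, 5]


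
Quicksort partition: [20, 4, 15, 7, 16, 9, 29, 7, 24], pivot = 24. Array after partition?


Elements <= 24 go left of pivot.
Result: [20, 4, 15, 7, 16, 9, 7, 24, 29], pivot at index 7


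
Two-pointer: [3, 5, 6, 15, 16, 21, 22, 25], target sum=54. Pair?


Two pointers: lo=0, hi=7
No pair sums to 54


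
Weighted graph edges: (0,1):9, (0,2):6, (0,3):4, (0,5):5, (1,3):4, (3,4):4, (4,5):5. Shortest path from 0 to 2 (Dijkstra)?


Dijkstra from 0:
Distances: {0: 0, 1: 8, 2: 6, 3: 4, 4: 8, 5: 5}
Shortest distance to 2 = 6, path = [0, 2]


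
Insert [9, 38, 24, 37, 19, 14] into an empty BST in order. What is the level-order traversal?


Root = 9; build tree by BST insertion.
Level-Order traversal: [9, 38, 24, 19, 37, 14]


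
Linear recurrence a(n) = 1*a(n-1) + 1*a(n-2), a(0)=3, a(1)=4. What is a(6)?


Build bottom-up:
...a(4)=18, a(5)=29, a(6)=1*29+1*18=47


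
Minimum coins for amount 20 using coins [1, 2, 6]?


dp[0]=0; dp[i]=1+min(dp[i-c] for c in coins)
...dp[15]=4, dp[16]=4, dp[17]=5, dp[18]=3, dp[19]=4, dp[20]=4
Minimum coins for 20 = 4


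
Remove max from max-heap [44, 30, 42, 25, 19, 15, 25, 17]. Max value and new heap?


Max = 44
Replace root with last, heapify down
Resulting heap: [42, 30, 25, 25, 19, 15, 17]


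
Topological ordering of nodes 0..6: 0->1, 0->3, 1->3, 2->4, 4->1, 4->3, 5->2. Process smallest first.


Kahn's algorithm, process smallest node first
Order: [0, 5, 2, 4, 1, 3, 6]


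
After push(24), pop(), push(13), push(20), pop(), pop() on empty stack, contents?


push(24) -> [24]
pop() returns 24 -> []
push(13) -> [13]
push(20) -> [13, 20]
pop() returns 20 -> [13]
pop() returns 13 -> []
Final stack (bottom to top): []


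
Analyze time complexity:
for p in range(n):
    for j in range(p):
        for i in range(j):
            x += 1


Per nesting level: O(n) * O(n) [triangular over p] * O(n) [triangular over j] = O(n^3)
Complexity: O(n^3)


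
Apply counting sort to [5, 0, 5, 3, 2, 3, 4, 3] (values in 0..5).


Count array: [1, 0, 1, 3, 1, 2]
Reconstruct: [0, 2, 3, 3, 3, 4, 5, 5]


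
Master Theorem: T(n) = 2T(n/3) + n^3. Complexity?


a=2, b=3, c=3. log_3(2)=0.631 < c=3. Case 3: O(n^c) = O(n^3)
Complexity: O(n^3)


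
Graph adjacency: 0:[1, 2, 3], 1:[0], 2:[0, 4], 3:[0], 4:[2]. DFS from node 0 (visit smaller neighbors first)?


DFS stack-based: start with [0]
Visit order: [0, 1, 2, 4, 3]


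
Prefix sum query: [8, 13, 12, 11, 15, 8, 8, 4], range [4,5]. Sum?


Prefix sums: [0, 8, 21, 33, 44, 59, 67, 75, 79]
Sum[4..5] = prefix[6] - prefix[4] = 67 - 44 = 23


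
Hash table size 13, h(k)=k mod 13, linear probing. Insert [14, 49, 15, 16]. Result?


Insertions: 14->slot 1; 49->slot 10; 15->slot 2; 16->slot 3
Table: [None, 14, 15, 16, None, None, None, None, None, None, 49, None, None]


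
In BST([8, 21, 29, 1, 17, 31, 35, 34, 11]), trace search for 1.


BST root = 8
Search for 1: compare at each node
Path: [8, 1]


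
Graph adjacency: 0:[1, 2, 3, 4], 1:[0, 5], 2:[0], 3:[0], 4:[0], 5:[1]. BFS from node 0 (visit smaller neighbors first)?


BFS queue: start with [0]
Visit order: [0, 1, 2, 3, 4, 5]


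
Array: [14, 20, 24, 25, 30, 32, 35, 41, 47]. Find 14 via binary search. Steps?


Search for 14:
[0,8] mid=4 arr[4]=30
[0,3] mid=1 arr[1]=20
[0,0] mid=0 arr[0]=14
Total: 3 comparisons


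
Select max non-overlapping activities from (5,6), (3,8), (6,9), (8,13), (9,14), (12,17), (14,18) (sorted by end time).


Greedy: pick earliest-ending, then skip overlaps.
Selected (4 activities): [(5, 6), (6, 9), (9, 14), (14, 18)]


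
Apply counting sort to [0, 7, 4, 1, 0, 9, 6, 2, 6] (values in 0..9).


Count array: [2, 1, 1, 0, 1, 0, 2, 1, 0, 1]
Reconstruct: [0, 0, 1, 2, 4, 6, 6, 7, 9]


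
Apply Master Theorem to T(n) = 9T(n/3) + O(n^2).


a=9, b=3, c=2. log_3(9)=2 = c=2. Case 2: O(n^c log n) = O(n^2 log n)
Complexity: O(n^2 log n)


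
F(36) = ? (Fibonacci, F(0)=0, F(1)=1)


F(n)=F(n-1)+F(n-2)
...F(34)=5702887, F(35)=9227465, F(36)=14930352


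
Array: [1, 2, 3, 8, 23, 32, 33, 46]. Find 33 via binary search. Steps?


Search for 33:
[0,7] mid=3 arr[3]=8
[4,7] mid=5 arr[5]=32
[6,7] mid=6 arr[6]=33
Total: 3 comparisons


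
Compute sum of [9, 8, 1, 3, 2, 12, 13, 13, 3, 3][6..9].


Prefix sums: [0, 9, 17, 18, 21, 23, 35, 48, 61, 64, 67]
Sum[6..9] = prefix[10] - prefix[6] = 67 - 35 = 32


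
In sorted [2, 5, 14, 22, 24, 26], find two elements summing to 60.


Two pointers: lo=0, hi=5
No pair sums to 60


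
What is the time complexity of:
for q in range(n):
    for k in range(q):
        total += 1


Per nesting level: O(n) * O(n) [triangular over q] = O(n^2)
Complexity: O(n^2)


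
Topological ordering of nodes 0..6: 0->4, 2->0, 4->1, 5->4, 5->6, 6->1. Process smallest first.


Kahn's algorithm, process smallest node first
Order: [2, 0, 3, 5, 4, 6, 1]


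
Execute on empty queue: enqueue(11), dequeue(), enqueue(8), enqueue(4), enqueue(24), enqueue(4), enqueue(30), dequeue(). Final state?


enqueue(11) -> [11]
dequeue() returns 11 -> []
enqueue(8) -> [8]
enqueue(4) -> [8, 4]
enqueue(24) -> [8, 4, 24]
enqueue(4) -> [8, 4, 24, 4]
enqueue(30) -> [8, 4, 24, 4, 30]
dequeue() returns 8 -> [4, 24, 4, 30]
Final queue (front to back): [4, 24, 4, 30]


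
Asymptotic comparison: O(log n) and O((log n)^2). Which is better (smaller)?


logarithmic grows slower than polylogarithmic
O(log n) is asymptotically smaller; O((log n)^2) grows faster


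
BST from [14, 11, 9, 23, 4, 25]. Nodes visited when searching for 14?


BST root = 14
Search for 14: compare at each node
Path: [14]


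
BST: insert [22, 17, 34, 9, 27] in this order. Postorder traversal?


Root = 22; build tree by BST insertion.
Postorder traversal: [9, 17, 27, 34, 22]


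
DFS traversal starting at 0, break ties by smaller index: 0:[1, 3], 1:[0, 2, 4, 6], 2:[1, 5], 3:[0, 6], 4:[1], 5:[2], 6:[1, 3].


DFS stack-based: start with [0]
Visit order: [0, 1, 2, 5, 4, 6, 3]


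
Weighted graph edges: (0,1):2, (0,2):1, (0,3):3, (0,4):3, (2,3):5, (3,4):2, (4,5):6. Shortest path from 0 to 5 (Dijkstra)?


Dijkstra from 0:
Distances: {0: 0, 1: 2, 2: 1, 3: 3, 4: 3, 5: 9}
Shortest distance to 5 = 9, path = [0, 4, 5]


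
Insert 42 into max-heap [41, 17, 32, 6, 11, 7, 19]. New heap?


Append 42: [41, 17, 32, 6, 11, 7, 19, 42]
Bubble up: swap idx 7(42) with idx 3(6); swap idx 3(42) with idx 1(17); swap idx 1(42) with idx 0(41)
Result: [42, 41, 32, 17, 11, 7, 19, 6]


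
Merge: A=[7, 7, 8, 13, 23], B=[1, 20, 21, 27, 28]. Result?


Compare heads, take smaller each step.
Merged: [1, 7, 7, 8, 13, 20, 21, 23, 27, 28]


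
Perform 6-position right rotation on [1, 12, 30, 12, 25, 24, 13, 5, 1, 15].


Right rotate by 6: [25, 24, 13, 5, 1, 15, 1, 12, 30, 12]


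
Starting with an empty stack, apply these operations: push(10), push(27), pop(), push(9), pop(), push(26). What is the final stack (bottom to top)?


push(10) -> [10]
push(27) -> [10, 27]
pop() returns 27 -> [10]
push(9) -> [10, 9]
pop() returns 9 -> [10]
push(26) -> [10, 26]
Final stack (bottom to top): [10, 26]


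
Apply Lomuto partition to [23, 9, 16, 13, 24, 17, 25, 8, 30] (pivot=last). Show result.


Elements <= 30 go left of pivot.
Result: [23, 9, 16, 13, 24, 17, 25, 8, 30], pivot at index 8


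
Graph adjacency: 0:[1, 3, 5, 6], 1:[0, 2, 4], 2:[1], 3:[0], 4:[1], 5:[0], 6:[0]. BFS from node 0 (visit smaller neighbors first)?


BFS queue: start with [0]
Visit order: [0, 1, 3, 5, 6, 2, 4]


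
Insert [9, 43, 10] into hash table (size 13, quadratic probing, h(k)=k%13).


Insertions: 9->slot 9; 43->slot 4; 10->slot 10
Table: [None, None, None, None, 43, None, None, None, None, 9, 10, None, None]


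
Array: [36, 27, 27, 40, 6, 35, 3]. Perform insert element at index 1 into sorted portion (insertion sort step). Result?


After one pass: [27, 36, 27, 40, 6, 35, 3]


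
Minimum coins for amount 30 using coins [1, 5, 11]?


dp[0]=0; dp[i]=1+min(dp[i-c] for c in coins)
...dp[25]=5, dp[26]=4, dp[27]=3, dp[28]=4, dp[29]=5, dp[30]=6
Minimum coins for 30 = 6


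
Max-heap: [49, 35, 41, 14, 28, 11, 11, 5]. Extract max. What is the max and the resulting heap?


Max = 49
Replace root with last, heapify down
Resulting heap: [41, 35, 11, 14, 28, 5, 11]


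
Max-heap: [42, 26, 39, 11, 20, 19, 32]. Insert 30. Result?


Append 30: [42, 26, 39, 11, 20, 19, 32, 30]
Bubble up: swap idx 7(30) with idx 3(11); swap idx 3(30) with idx 1(26)
Result: [42, 30, 39, 26, 20, 19, 32, 11]


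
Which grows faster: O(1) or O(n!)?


constant grows slower than factorial
O(1) is asymptotically smaller; O(n!) grows faster


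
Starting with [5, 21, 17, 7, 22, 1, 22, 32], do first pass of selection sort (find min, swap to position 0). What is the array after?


After one pass: [1, 21, 17, 7, 22, 5, 22, 32]


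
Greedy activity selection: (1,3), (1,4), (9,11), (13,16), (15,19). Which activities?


Greedy: pick earliest-ending, then skip overlaps.
Selected (3 activities): [(1, 3), (9, 11), (13, 16)]


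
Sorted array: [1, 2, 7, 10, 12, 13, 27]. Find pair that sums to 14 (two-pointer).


Two pointers: lo=0, hi=6
Found pair: (1, 13) summing to 14


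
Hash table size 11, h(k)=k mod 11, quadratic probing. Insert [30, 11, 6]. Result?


Insertions: 30->slot 8; 11->slot 0; 6->slot 6
Table: [11, None, None, None, None, None, 6, None, 30, None, None]


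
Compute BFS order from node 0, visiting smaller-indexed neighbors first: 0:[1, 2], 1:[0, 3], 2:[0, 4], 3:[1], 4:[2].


BFS queue: start with [0]
Visit order: [0, 1, 2, 3, 4]


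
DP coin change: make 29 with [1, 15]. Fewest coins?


dp[0]=0; dp[i]=1+min(dp[i-c] for c in coins)
...dp[24]=10, dp[25]=11, dp[26]=12, dp[27]=13, dp[28]=14, dp[29]=15
Minimum coins for 29 = 15


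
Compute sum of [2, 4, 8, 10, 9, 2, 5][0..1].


Prefix sums: [0, 2, 6, 14, 24, 33, 35, 40]
Sum[0..1] = prefix[2] - prefix[0] = 6 - 0 = 6


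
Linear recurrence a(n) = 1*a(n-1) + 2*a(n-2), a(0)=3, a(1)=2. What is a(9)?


Build bottom-up:
...a(7)=212, a(8)=428, a(9)=1*428+2*212=852


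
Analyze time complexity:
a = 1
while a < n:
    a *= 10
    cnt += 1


Per nesting level: O(log n) = O(log n)
Complexity: O(log n)


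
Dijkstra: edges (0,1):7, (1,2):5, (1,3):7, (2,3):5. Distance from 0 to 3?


Dijkstra from 0:
Distances: {0: 0, 1: 7, 2: 12, 3: 14}
Shortest distance to 3 = 14, path = [0, 1, 3]


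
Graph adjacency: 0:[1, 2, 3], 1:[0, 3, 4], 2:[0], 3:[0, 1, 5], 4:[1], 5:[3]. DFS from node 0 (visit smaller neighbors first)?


DFS stack-based: start with [0]
Visit order: [0, 1, 3, 5, 4, 2]


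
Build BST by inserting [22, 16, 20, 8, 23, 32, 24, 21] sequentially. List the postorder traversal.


Root = 22; build tree by BST insertion.
Postorder traversal: [8, 21, 20, 16, 24, 32, 23, 22]


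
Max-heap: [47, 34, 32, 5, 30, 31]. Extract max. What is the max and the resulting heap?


Max = 47
Replace root with last, heapify down
Resulting heap: [34, 31, 32, 5, 30]


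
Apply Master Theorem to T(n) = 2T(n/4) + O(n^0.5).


a=2, b=4, c=0.5. log_4(2)=0.5 = c=0.5. Case 2: O(n^c log n) = O(sqrt(n) log n)
Complexity: O(sqrt(n) log n)


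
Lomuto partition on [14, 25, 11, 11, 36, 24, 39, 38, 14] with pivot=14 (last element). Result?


Elements <= 14 go left of pivot.
Result: [14, 11, 11, 14, 36, 24, 39, 38, 25], pivot at index 3


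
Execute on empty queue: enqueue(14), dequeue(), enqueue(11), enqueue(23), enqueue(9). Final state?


enqueue(14) -> [14]
dequeue() returns 14 -> []
enqueue(11) -> [11]
enqueue(23) -> [11, 23]
enqueue(9) -> [11, 23, 9]
Final queue (front to back): [11, 23, 9]


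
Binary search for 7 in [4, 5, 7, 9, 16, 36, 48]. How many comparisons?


Search for 7:
[0,6] mid=3 arr[3]=9
[0,2] mid=1 arr[1]=5
[2,2] mid=2 arr[2]=7
Total: 3 comparisons


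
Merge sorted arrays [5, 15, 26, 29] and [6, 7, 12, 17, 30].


Compare heads, take smaller each step.
Merged: [5, 6, 7, 12, 15, 17, 26, 29, 30]


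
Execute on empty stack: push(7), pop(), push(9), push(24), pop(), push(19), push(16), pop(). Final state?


push(7) -> [7]
pop() returns 7 -> []
push(9) -> [9]
push(24) -> [9, 24]
pop() returns 24 -> [9]
push(19) -> [9, 19]
push(16) -> [9, 19, 16]
pop() returns 16 -> [9, 19]
Final stack (bottom to top): [9, 19]


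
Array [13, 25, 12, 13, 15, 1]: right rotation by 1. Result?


Right rotate by 1: [1, 13, 25, 12, 13, 15]


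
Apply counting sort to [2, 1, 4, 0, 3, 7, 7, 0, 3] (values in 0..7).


Count array: [2, 1, 1, 2, 1, 0, 0, 2]
Reconstruct: [0, 0, 1, 2, 3, 3, 4, 7, 7]


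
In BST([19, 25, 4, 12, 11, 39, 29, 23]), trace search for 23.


BST root = 19
Search for 23: compare at each node
Path: [19, 25, 23]


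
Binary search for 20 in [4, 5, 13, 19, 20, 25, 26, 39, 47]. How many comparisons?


Search for 20:
[0,8] mid=4 arr[4]=20
Total: 1 comparisons


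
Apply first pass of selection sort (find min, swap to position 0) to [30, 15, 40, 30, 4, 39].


After one pass: [4, 15, 40, 30, 30, 39]


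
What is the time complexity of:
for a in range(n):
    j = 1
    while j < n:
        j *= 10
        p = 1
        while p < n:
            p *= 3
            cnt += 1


Per nesting level: O(n) * O(log n) * O(log n) = O(n (log n)^2)
Complexity: O(n (log n)^2)


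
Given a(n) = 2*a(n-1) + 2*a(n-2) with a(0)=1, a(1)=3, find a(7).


Build bottom-up:
...a(5)=164, a(6)=448, a(7)=2*448+2*164=1224


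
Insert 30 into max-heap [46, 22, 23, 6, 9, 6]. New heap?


Append 30: [46, 22, 23, 6, 9, 6, 30]
Bubble up: swap idx 6(30) with idx 2(23)
Result: [46, 22, 30, 6, 9, 6, 23]


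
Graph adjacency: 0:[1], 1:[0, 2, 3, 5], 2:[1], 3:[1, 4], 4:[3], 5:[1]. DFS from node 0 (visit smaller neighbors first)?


DFS stack-based: start with [0]
Visit order: [0, 1, 2, 3, 4, 5]


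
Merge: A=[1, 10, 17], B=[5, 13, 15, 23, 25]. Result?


Compare heads, take smaller each step.
Merged: [1, 5, 10, 13, 15, 17, 23, 25]


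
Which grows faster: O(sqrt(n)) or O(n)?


sublinear grows slower than linear
O(sqrt(n)) is asymptotically smaller; O(n) grows faster


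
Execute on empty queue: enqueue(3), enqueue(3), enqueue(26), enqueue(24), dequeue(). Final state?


enqueue(3) -> [3]
enqueue(3) -> [3, 3]
enqueue(26) -> [3, 3, 26]
enqueue(24) -> [3, 3, 26, 24]
dequeue() returns 3 -> [3, 26, 24]
Final queue (front to back): [3, 26, 24]


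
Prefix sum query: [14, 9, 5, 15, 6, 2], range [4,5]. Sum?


Prefix sums: [0, 14, 23, 28, 43, 49, 51]
Sum[4..5] = prefix[6] - prefix[4] = 51 - 43 = 8


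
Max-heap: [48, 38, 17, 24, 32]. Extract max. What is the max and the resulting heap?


Max = 48
Replace root with last, heapify down
Resulting heap: [38, 32, 17, 24]


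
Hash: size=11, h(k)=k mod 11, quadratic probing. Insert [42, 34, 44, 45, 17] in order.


Insertions: 42->slot 9; 34->slot 1; 44->slot 0; 45->slot 2; 17->slot 6
Table: [44, 34, 45, None, None, None, 17, None, None, 42, None]


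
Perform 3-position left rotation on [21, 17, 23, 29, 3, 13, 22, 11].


Left rotate by 3: [29, 3, 13, 22, 11, 21, 17, 23]


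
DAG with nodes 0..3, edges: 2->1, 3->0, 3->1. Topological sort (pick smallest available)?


Kahn's algorithm, process smallest node first
Order: [2, 3, 0, 1]


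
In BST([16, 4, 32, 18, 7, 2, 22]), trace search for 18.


BST root = 16
Search for 18: compare at each node
Path: [16, 32, 18]


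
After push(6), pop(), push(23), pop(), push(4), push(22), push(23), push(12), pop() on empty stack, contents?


push(6) -> [6]
pop() returns 6 -> []
push(23) -> [23]
pop() returns 23 -> []
push(4) -> [4]
push(22) -> [4, 22]
push(23) -> [4, 22, 23]
push(12) -> [4, 22, 23, 12]
pop() returns 12 -> [4, 22, 23]
Final stack (bottom to top): [4, 22, 23]


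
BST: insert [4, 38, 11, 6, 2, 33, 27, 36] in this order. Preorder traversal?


Root = 4; build tree by BST insertion.
Preorder traversal: [4, 2, 38, 11, 6, 33, 27, 36]


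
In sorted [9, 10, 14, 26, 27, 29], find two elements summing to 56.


Two pointers: lo=0, hi=5
Found pair: (27, 29) summing to 56


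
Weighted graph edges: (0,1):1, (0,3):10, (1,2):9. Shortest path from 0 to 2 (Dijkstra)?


Dijkstra from 0:
Distances: {0: 0, 1: 1, 2: 10, 3: 10}
Shortest distance to 2 = 10, path = [0, 1, 2]


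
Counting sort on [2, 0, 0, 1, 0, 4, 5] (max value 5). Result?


Count array: [3, 1, 1, 0, 1, 1]
Reconstruct: [0, 0, 0, 1, 2, 4, 5]


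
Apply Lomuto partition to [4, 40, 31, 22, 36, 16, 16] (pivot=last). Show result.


Elements <= 16 go left of pivot.
Result: [4, 16, 16, 22, 36, 40, 31], pivot at index 2


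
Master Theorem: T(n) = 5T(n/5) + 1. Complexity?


a=5, b=5, c=0. log_5(5)=1 > c=0. Case 1: O(n^log_b(a)) = O(n)
Complexity: O(n)


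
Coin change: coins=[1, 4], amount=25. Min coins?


dp[0]=0; dp[i]=1+min(dp[i-c] for c in coins)
...dp[20]=5, dp[21]=6, dp[22]=7, dp[23]=8, dp[24]=6, dp[25]=7
Minimum coins for 25 = 7


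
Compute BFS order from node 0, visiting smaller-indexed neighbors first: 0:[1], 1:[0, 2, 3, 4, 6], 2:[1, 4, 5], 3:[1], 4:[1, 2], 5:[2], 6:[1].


BFS queue: start with [0]
Visit order: [0, 1, 2, 3, 4, 6, 5]


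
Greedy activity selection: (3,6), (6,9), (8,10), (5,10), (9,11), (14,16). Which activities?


Greedy: pick earliest-ending, then skip overlaps.
Selected (4 activities): [(3, 6), (6, 9), (9, 11), (14, 16)]


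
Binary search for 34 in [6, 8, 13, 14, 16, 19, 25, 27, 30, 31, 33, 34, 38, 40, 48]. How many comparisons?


Search for 34:
[0,14] mid=7 arr[7]=27
[8,14] mid=11 arr[11]=34
Total: 2 comparisons


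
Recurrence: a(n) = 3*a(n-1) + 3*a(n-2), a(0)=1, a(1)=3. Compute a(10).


Build bottom-up:
...a(8)=35316, a(9)=133893, a(10)=3*133893+3*35316=507627


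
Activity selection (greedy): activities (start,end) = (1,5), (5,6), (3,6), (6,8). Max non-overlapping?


Greedy: pick earliest-ending, then skip overlaps.
Selected (3 activities): [(1, 5), (5, 6), (6, 8)]


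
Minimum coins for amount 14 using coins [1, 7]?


dp[0]=0; dp[i]=1+min(dp[i-c] for c in coins)
...dp[9]=3, dp[10]=4, dp[11]=5, dp[12]=6, dp[13]=7, dp[14]=2
Minimum coins for 14 = 2


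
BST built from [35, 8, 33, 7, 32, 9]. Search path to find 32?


BST root = 35
Search for 32: compare at each node
Path: [35, 8, 33, 32]


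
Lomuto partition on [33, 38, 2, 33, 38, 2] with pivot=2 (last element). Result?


Elements <= 2 go left of pivot.
Result: [2, 2, 33, 33, 38, 38], pivot at index 1


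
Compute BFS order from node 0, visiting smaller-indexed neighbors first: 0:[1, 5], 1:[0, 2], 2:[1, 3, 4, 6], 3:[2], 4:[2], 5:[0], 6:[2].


BFS queue: start with [0]
Visit order: [0, 1, 5, 2, 3, 4, 6]


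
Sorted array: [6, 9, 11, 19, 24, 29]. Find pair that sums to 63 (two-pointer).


Two pointers: lo=0, hi=5
No pair sums to 63


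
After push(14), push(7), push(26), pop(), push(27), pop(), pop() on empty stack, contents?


push(14) -> [14]
push(7) -> [14, 7]
push(26) -> [14, 7, 26]
pop() returns 26 -> [14, 7]
push(27) -> [14, 7, 27]
pop() returns 27 -> [14, 7]
pop() returns 7 -> [14]
Final stack (bottom to top): [14]


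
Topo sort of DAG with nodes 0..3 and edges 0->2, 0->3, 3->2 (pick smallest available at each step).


Kahn's algorithm, process smallest node first
Order: [0, 1, 3, 2]


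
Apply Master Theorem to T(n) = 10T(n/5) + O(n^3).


a=10, b=5, c=3. log_5(10)=1.431 < c=3. Case 3: O(n^c) = O(n^3)
Complexity: O(n^3)


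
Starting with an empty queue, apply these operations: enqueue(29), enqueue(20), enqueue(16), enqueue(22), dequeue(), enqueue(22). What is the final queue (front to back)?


enqueue(29) -> [29]
enqueue(20) -> [29, 20]
enqueue(16) -> [29, 20, 16]
enqueue(22) -> [29, 20, 16, 22]
dequeue() returns 29 -> [20, 16, 22]
enqueue(22) -> [20, 16, 22, 22]
Final queue (front to back): [20, 16, 22, 22]


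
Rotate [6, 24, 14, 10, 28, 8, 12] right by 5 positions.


Right rotate by 5: [14, 10, 28, 8, 12, 6, 24]


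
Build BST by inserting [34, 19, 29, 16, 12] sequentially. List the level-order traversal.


Root = 34; build tree by BST insertion.
Level-Order traversal: [34, 19, 16, 29, 12]


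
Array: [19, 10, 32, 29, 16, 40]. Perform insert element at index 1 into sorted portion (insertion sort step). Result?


After one pass: [10, 19, 32, 29, 16, 40]


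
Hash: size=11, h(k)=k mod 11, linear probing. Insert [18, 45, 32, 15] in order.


Insertions: 18->slot 7; 45->slot 1; 32->slot 10; 15->slot 4
Table: [None, 45, None, None, 15, None, None, 18, None, None, 32]
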